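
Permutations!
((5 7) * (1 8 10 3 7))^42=(10)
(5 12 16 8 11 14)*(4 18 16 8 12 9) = (4 18 16 12 8 11 14 5 9) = [0, 1, 2, 3, 18, 9, 6, 7, 11, 4, 10, 14, 8, 13, 5, 15, 12, 17, 16]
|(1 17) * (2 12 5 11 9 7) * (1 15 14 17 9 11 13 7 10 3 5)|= 9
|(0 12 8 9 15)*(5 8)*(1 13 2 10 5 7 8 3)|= |(0 12 7 8 9 15)(1 13 2 10 5 3)|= 6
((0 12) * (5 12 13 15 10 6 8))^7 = (0 12 5 8 6 10 15 13)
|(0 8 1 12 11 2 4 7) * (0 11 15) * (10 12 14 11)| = |(0 8 1 14 11 2 4 7 10 12 15)| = 11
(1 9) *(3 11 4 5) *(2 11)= (1 9)(2 11 4 5 3)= [0, 9, 11, 2, 5, 3, 6, 7, 8, 1, 10, 4]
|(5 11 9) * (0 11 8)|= 5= |(0 11 9 5 8)|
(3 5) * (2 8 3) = (2 8 3 5) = [0, 1, 8, 5, 4, 2, 6, 7, 3]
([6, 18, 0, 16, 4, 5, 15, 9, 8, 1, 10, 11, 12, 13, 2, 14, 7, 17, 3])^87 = [15, 16, 6, 9, 4, 5, 14, 18, 8, 3, 10, 11, 12, 13, 0, 2, 1, 17, 7]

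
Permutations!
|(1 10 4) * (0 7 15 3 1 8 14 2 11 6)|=12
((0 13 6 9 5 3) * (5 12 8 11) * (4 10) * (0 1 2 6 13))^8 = (13)(1 3 5 11 8 12 9 6 2)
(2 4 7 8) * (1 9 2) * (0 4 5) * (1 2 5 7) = [4, 9, 7, 3, 1, 0, 6, 8, 2, 5] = (0 4 1 9 5)(2 7 8)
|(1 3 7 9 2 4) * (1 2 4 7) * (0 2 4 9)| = 6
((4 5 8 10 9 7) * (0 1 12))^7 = ((0 1 12)(4 5 8 10 9 7))^7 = (0 1 12)(4 5 8 10 9 7)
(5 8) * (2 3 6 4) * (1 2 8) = (1 2 3 6 4 8 5) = [0, 2, 3, 6, 8, 1, 4, 7, 5]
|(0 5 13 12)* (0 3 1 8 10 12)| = |(0 5 13)(1 8 10 12 3)| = 15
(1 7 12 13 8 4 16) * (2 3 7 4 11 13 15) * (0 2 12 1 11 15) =(0 2 3 7 1 4 16 11 13 8 15 12) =[2, 4, 3, 7, 16, 5, 6, 1, 15, 9, 10, 13, 0, 8, 14, 12, 11]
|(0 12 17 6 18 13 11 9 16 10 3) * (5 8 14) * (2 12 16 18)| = |(0 16 10 3)(2 12 17 6)(5 8 14)(9 18 13 11)| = 12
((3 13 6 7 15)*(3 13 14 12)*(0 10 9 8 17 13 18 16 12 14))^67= (0 9 17 6 15 16 3 10 8 13 7 18 12)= ((0 10 9 8 17 13 6 7 15 18 16 12 3))^67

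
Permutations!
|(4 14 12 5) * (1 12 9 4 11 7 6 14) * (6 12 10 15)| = |(1 10 15 6 14 9 4)(5 11 7 12)| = 28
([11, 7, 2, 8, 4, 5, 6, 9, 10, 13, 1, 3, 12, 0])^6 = [7, 3, 2, 13, 4, 5, 6, 8, 0, 10, 11, 9, 12, 1]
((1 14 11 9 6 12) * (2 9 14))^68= ((1 2 9 6 12)(11 14))^68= (14)(1 6 2 12 9)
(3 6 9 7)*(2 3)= (2 3 6 9 7)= [0, 1, 3, 6, 4, 5, 9, 2, 8, 7]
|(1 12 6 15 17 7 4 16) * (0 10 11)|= 24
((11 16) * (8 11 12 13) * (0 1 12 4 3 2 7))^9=((0 1 12 13 8 11 16 4 3 2 7))^9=(0 2 4 11 13 1 7 3 16 8 12)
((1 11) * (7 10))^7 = ((1 11)(7 10))^7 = (1 11)(7 10)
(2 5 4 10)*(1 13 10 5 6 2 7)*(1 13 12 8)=[0, 12, 6, 3, 5, 4, 2, 13, 1, 9, 7, 11, 8, 10]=(1 12 8)(2 6)(4 5)(7 13 10)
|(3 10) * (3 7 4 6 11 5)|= 7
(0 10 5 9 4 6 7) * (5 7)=[10, 1, 2, 3, 6, 9, 5, 0, 8, 4, 7]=(0 10 7)(4 6 5 9)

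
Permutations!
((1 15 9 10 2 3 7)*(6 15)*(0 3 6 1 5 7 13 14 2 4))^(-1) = (0 4 10 9 15 6 2 14 13 3)(5 7)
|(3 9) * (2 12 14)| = 6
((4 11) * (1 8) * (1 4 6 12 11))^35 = (1 4 8)(6 11 12)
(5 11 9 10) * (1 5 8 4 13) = (1 5 11 9 10 8 4 13) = [0, 5, 2, 3, 13, 11, 6, 7, 4, 10, 8, 9, 12, 1]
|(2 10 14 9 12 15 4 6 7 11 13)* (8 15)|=12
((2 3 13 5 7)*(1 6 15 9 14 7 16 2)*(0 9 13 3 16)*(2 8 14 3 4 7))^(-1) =(0 5 13 15 6 1 7 4 3 9)(2 14 8 16)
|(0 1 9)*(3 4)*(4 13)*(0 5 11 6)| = 6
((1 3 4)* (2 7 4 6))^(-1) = ((1 3 6 2 7 4))^(-1) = (1 4 7 2 6 3)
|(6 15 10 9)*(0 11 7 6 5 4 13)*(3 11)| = 11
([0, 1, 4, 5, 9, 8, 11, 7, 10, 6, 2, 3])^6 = (2 5 6)(3 9 10)(4 8 11)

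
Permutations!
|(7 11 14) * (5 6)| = |(5 6)(7 11 14)| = 6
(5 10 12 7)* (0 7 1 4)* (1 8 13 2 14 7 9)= [9, 4, 14, 3, 0, 10, 6, 5, 13, 1, 12, 11, 8, 2, 7]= (0 9 1 4)(2 14 7 5 10 12 8 13)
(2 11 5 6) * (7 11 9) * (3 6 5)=[0, 1, 9, 6, 4, 5, 2, 11, 8, 7, 10, 3]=(2 9 7 11 3 6)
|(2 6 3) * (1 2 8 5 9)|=7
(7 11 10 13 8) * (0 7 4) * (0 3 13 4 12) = (0 7 11 10 4 3 13 8 12) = [7, 1, 2, 13, 3, 5, 6, 11, 12, 9, 4, 10, 0, 8]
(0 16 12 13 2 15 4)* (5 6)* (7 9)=[16, 1, 15, 3, 0, 6, 5, 9, 8, 7, 10, 11, 13, 2, 14, 4, 12]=(0 16 12 13 2 15 4)(5 6)(7 9)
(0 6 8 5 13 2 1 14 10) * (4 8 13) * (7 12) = [6, 14, 1, 3, 8, 4, 13, 12, 5, 9, 0, 11, 7, 2, 10] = (0 6 13 2 1 14 10)(4 8 5)(7 12)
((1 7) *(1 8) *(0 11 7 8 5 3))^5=((0 11 7 5 3)(1 8))^5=(11)(1 8)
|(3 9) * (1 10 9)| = 4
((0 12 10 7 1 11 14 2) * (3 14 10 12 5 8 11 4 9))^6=(0 1)(2 7)(3 11)(4 5)(8 9)(10 14)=((0 5 8 11 10 7 1 4 9 3 14 2))^6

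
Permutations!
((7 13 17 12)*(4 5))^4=((4 5)(7 13 17 12))^4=(17)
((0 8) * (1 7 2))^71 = (0 8)(1 2 7)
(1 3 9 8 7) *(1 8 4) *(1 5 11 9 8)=(1 3 8 7)(4 5 11 9)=[0, 3, 2, 8, 5, 11, 6, 1, 7, 4, 10, 9]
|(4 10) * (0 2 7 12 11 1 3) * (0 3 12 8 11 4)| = 9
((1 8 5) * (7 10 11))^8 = ((1 8 5)(7 10 11))^8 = (1 5 8)(7 11 10)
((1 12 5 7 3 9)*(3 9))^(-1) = (1 9 7 5 12)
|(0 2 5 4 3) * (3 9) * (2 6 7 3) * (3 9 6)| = 6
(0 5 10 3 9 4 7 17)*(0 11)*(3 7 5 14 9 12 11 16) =(0 14 9 4 5 10 7 17 16 3 12 11) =[14, 1, 2, 12, 5, 10, 6, 17, 8, 4, 7, 0, 11, 13, 9, 15, 3, 16]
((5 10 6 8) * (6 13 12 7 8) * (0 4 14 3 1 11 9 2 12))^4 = (0 1 12 10 14 9 8)(2 5 4 11 7 13 3) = ((0 4 14 3 1 11 9 2 12 7 8 5 10 13))^4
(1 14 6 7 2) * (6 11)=[0, 14, 1, 3, 4, 5, 7, 2, 8, 9, 10, 6, 12, 13, 11]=(1 14 11 6 7 2)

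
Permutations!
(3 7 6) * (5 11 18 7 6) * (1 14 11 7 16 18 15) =(1 14 11 15)(3 6)(5 7)(16 18) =[0, 14, 2, 6, 4, 7, 3, 5, 8, 9, 10, 15, 12, 13, 11, 1, 18, 17, 16]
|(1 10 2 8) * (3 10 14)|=|(1 14 3 10 2 8)|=6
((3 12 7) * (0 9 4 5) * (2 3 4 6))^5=((0 9 6 2 3 12 7 4 5))^5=(0 12 9 7 6 4 2 5 3)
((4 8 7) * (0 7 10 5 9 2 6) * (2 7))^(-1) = (0 6 2)(4 7 9 5 10 8)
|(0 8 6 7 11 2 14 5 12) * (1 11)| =|(0 8 6 7 1 11 2 14 5 12)| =10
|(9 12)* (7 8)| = 2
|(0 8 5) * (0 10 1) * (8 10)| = 6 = |(0 10 1)(5 8)|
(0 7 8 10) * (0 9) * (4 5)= [7, 1, 2, 3, 5, 4, 6, 8, 10, 0, 9]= (0 7 8 10 9)(4 5)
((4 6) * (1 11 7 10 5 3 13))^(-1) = ((1 11 7 10 5 3 13)(4 6))^(-1) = (1 13 3 5 10 7 11)(4 6)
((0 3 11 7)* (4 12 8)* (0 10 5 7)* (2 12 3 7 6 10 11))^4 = (0 7 11)(2 3 4 8 12)(5 6 10)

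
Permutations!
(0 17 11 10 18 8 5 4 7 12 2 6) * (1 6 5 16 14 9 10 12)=(0 17 11 12 2 5 4 7 1 6)(8 16 14 9 10 18)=[17, 6, 5, 3, 7, 4, 0, 1, 16, 10, 18, 12, 2, 13, 9, 15, 14, 11, 8]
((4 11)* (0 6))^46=((0 6)(4 11))^46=(11)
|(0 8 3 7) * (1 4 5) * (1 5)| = |(0 8 3 7)(1 4)| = 4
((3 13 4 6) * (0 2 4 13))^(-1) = ((13)(0 2 4 6 3))^(-1) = (13)(0 3 6 4 2)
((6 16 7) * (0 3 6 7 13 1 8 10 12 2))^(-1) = (0 2 12 10 8 1 13 16 6 3)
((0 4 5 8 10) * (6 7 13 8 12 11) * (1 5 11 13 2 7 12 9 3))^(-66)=(0 8 12 11)(1 9)(3 5)(4 10 13 6)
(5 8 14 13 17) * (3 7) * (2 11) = [0, 1, 11, 7, 4, 8, 6, 3, 14, 9, 10, 2, 12, 17, 13, 15, 16, 5] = (2 11)(3 7)(5 8 14 13 17)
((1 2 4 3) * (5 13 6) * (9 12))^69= (13)(1 2 4 3)(9 12)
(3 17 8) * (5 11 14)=[0, 1, 2, 17, 4, 11, 6, 7, 3, 9, 10, 14, 12, 13, 5, 15, 16, 8]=(3 17 8)(5 11 14)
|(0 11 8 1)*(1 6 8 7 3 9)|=|(0 11 7 3 9 1)(6 8)|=6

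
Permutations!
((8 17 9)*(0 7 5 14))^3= (17)(0 14 5 7)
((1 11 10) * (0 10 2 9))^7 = ((0 10 1 11 2 9))^7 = (0 10 1 11 2 9)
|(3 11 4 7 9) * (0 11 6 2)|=8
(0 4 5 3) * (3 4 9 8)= (0 9 8 3)(4 5)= [9, 1, 2, 0, 5, 4, 6, 7, 3, 8]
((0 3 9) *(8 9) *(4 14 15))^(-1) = ((0 3 8 9)(4 14 15))^(-1) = (0 9 8 3)(4 15 14)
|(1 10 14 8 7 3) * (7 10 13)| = 12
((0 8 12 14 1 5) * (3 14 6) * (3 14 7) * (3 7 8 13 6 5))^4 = (0 1 5 14 12 6 8 13 3)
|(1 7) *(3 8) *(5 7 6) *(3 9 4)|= 4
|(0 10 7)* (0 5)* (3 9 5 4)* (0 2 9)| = |(0 10 7 4 3)(2 9 5)| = 15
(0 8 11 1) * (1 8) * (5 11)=(0 1)(5 11 8)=[1, 0, 2, 3, 4, 11, 6, 7, 5, 9, 10, 8]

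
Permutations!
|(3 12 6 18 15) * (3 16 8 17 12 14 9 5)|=|(3 14 9 5)(6 18 15 16 8 17 12)|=28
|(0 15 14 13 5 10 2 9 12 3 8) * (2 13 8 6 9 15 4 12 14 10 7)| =|(0 4 12 3 6 9 14 8)(2 15 10 13 5 7)| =24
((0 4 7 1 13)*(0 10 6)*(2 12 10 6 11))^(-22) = ((0 4 7 1 13 6)(2 12 10 11))^(-22) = (0 7 13)(1 6 4)(2 10)(11 12)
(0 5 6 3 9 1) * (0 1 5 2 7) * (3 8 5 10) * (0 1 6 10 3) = (0 2 7 1 6 8 5 10)(3 9) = [2, 6, 7, 9, 4, 10, 8, 1, 5, 3, 0]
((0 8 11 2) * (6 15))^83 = (0 2 11 8)(6 15)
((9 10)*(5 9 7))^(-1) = (5 7 10 9)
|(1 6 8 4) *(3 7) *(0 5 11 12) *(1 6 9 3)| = |(0 5 11 12)(1 9 3 7)(4 6 8)| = 12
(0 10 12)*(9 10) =(0 9 10 12) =[9, 1, 2, 3, 4, 5, 6, 7, 8, 10, 12, 11, 0]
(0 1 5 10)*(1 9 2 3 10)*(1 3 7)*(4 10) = (0 9 2 7 1 5 3 4 10) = [9, 5, 7, 4, 10, 3, 6, 1, 8, 2, 0]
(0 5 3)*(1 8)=(0 5 3)(1 8)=[5, 8, 2, 0, 4, 3, 6, 7, 1]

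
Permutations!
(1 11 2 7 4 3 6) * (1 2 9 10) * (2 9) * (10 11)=(1 10)(2 7 4 3 6 9 11)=[0, 10, 7, 6, 3, 5, 9, 4, 8, 11, 1, 2]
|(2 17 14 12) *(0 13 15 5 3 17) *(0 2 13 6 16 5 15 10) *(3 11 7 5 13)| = 60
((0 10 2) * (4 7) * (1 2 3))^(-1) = (0 2 1 3 10)(4 7)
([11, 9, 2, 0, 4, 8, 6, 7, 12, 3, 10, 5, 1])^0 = (12)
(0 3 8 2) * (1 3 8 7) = [8, 3, 0, 7, 4, 5, 6, 1, 2] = (0 8 2)(1 3 7)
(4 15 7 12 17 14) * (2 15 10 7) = (2 15)(4 10 7 12 17 14) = [0, 1, 15, 3, 10, 5, 6, 12, 8, 9, 7, 11, 17, 13, 4, 2, 16, 14]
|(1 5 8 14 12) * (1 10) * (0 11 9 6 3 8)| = |(0 11 9 6 3 8 14 12 10 1 5)| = 11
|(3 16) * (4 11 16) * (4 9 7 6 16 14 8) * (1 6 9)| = 4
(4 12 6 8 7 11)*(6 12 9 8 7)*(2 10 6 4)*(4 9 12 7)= (2 10 6 4 12 7 11)(8 9)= [0, 1, 10, 3, 12, 5, 4, 11, 9, 8, 6, 2, 7]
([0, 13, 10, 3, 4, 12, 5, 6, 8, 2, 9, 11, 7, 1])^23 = [0, 13, 9, 3, 4, 6, 7, 12, 8, 10, 2, 11, 5, 1]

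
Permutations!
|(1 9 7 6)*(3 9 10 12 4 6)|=|(1 10 12 4 6)(3 9 7)|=15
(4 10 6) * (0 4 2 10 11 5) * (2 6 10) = [4, 1, 2, 3, 11, 0, 6, 7, 8, 9, 10, 5] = (0 4 11 5)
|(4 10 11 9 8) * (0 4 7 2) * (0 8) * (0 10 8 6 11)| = 9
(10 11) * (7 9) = (7 9)(10 11) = [0, 1, 2, 3, 4, 5, 6, 9, 8, 7, 11, 10]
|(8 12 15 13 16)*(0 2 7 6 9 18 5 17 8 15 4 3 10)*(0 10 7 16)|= 10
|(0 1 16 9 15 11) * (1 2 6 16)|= |(0 2 6 16 9 15 11)|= 7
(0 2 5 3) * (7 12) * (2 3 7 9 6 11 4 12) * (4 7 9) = (0 3)(2 5 9 6 11 7)(4 12) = [3, 1, 5, 0, 12, 9, 11, 2, 8, 6, 10, 7, 4]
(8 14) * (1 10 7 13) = [0, 10, 2, 3, 4, 5, 6, 13, 14, 9, 7, 11, 12, 1, 8] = (1 10 7 13)(8 14)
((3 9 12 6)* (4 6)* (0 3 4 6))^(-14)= ((0 3 9 12 6 4))^(-14)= (0 6 9)(3 4 12)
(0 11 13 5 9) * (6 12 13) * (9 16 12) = (0 11 6 9)(5 16 12 13) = [11, 1, 2, 3, 4, 16, 9, 7, 8, 0, 10, 6, 13, 5, 14, 15, 12]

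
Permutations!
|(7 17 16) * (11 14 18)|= 3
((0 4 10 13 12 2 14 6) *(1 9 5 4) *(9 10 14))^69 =((0 1 10 13 12 2 9 5 4 14 6))^69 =(0 13 9 14 1 12 5 6 10 2 4)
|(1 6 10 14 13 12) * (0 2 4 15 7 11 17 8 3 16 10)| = 16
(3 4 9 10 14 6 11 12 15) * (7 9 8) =(3 4 8 7 9 10 14 6 11 12 15) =[0, 1, 2, 4, 8, 5, 11, 9, 7, 10, 14, 12, 15, 13, 6, 3]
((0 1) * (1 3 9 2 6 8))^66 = (0 2 1 9 8 3 6)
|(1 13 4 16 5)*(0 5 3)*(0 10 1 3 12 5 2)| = |(0 2)(1 13 4 16 12 5 3 10)| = 8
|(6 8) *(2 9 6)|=4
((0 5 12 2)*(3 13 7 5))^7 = (13)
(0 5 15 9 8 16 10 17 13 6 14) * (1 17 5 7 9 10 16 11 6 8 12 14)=[7, 17, 2, 3, 4, 15, 1, 9, 11, 12, 5, 6, 14, 8, 0, 10, 16, 13]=(0 7 9 12 14)(1 17 13 8 11 6)(5 15 10)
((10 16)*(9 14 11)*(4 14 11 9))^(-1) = ((4 14 9 11)(10 16))^(-1) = (4 11 9 14)(10 16)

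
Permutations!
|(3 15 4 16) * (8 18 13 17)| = |(3 15 4 16)(8 18 13 17)| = 4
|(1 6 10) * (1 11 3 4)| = 6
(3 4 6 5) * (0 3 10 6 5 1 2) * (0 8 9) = (0 3 4 5 10 6 1 2 8 9) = [3, 2, 8, 4, 5, 10, 1, 7, 9, 0, 6]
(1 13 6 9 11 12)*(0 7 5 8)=(0 7 5 8)(1 13 6 9 11 12)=[7, 13, 2, 3, 4, 8, 9, 5, 0, 11, 10, 12, 1, 6]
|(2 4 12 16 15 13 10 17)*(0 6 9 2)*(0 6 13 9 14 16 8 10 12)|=13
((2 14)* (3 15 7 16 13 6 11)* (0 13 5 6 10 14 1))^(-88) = (0 10 2)(1 13 14)(3 16 11 7 6 15 5)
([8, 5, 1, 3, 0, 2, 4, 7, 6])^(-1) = (0 4 6 8)(1 2 5)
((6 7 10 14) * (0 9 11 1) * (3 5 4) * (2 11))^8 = (14)(0 11 9 1 2)(3 4 5)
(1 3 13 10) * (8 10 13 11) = [0, 3, 2, 11, 4, 5, 6, 7, 10, 9, 1, 8, 12, 13] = (13)(1 3 11 8 10)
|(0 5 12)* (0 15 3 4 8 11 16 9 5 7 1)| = 9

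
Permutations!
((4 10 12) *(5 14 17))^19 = ((4 10 12)(5 14 17))^19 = (4 10 12)(5 14 17)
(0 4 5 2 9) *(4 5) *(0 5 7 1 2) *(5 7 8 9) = (0 8 9 7 1 2 5) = [8, 2, 5, 3, 4, 0, 6, 1, 9, 7]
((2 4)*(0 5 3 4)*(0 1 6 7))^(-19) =(0 1 3 7 2 5 6 4)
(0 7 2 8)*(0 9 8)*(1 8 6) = [7, 8, 0, 3, 4, 5, 1, 2, 9, 6] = (0 7 2)(1 8 9 6)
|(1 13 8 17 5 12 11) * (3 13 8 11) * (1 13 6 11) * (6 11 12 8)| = 6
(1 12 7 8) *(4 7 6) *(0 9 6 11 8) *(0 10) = [9, 12, 2, 3, 7, 5, 4, 10, 1, 6, 0, 8, 11] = (0 9 6 4 7 10)(1 12 11 8)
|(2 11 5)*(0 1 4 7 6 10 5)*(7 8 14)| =11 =|(0 1 4 8 14 7 6 10 5 2 11)|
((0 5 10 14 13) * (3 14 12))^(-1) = ((0 5 10 12 3 14 13))^(-1) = (0 13 14 3 12 10 5)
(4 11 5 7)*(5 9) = (4 11 9 5 7) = [0, 1, 2, 3, 11, 7, 6, 4, 8, 5, 10, 9]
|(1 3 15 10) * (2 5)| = |(1 3 15 10)(2 5)| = 4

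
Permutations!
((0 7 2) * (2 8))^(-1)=((0 7 8 2))^(-1)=(0 2 8 7)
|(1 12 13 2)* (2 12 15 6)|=|(1 15 6 2)(12 13)|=4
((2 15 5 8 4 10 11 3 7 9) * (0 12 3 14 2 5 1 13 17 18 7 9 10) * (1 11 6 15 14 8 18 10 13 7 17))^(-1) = (0 4 8 11 15 6 10 17 18 5 9 3 12)(1 13 7)(2 14)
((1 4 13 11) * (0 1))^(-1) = (0 11 13 4 1)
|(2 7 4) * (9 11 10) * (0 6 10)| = 15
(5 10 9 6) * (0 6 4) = (0 6 5 10 9 4) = [6, 1, 2, 3, 0, 10, 5, 7, 8, 4, 9]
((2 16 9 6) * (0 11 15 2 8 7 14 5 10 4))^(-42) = (0 5 8 16 11 10 7 9 15 4 14 6 2)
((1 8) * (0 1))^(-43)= ((0 1 8))^(-43)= (0 8 1)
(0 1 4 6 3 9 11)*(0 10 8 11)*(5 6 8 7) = [1, 4, 2, 9, 8, 6, 3, 5, 11, 0, 7, 10] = (0 1 4 8 11 10 7 5 6 3 9)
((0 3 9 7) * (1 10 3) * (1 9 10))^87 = ((0 9 7)(3 10))^87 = (3 10)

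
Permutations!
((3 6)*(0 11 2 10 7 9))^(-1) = ((0 11 2 10 7 9)(3 6))^(-1) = (0 9 7 10 2 11)(3 6)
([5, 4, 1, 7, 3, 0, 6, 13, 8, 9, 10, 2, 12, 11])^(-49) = [5, 1, 2, 3, 4, 0, 6, 7, 8, 9, 10, 11, 12, 13]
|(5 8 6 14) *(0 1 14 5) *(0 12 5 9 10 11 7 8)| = 30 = |(0 1 14 12 5)(6 9 10 11 7 8)|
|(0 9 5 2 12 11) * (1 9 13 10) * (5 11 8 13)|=10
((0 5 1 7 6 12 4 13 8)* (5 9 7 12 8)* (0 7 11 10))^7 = ((0 9 11 10)(1 12 4 13 5)(6 8 7))^7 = (0 10 11 9)(1 4 5 12 13)(6 8 7)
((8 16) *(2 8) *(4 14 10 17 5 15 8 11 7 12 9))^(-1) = ((2 11 7 12 9 4 14 10 17 5 15 8 16))^(-1) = (2 16 8 15 5 17 10 14 4 9 12 7 11)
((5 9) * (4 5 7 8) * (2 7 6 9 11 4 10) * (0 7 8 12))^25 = (0 7 12)(2 8 10)(4 5 11)(6 9)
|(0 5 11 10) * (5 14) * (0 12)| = 6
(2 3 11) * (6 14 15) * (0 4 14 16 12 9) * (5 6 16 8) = (0 4 14 15 16 12 9)(2 3 11)(5 6 8) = [4, 1, 3, 11, 14, 6, 8, 7, 5, 0, 10, 2, 9, 13, 15, 16, 12]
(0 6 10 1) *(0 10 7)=(0 6 7)(1 10)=[6, 10, 2, 3, 4, 5, 7, 0, 8, 9, 1]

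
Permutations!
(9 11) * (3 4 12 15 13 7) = (3 4 12 15 13 7)(9 11) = [0, 1, 2, 4, 12, 5, 6, 3, 8, 11, 10, 9, 15, 7, 14, 13]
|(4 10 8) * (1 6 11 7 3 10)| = 8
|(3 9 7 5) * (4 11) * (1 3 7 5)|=|(1 3 9 5 7)(4 11)|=10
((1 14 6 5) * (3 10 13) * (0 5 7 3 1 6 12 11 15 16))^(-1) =(0 16 15 11 12 14 1 13 10 3 7 6 5)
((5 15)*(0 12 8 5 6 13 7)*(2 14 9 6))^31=((0 12 8 5 15 2 14 9 6 13 7))^31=(0 13 9 2 5 12 7 6 14 15 8)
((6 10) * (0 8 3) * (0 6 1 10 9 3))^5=((0 8)(1 10)(3 6 9))^5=(0 8)(1 10)(3 9 6)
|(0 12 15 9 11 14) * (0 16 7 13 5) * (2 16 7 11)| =|(0 12 15 9 2 16 11 14 7 13 5)| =11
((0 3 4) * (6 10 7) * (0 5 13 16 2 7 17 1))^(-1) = (0 1 17 10 6 7 2 16 13 5 4 3)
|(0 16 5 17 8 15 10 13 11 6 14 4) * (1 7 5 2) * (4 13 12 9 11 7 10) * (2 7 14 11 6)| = |(0 16 7 5 17 8 15 4)(1 10 12 9 6 11 2)(13 14)| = 56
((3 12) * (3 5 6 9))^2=((3 12 5 6 9))^2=(3 5 9 12 6)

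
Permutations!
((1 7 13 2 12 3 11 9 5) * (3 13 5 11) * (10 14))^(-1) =((1 7 5)(2 12 13)(9 11)(10 14))^(-1) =(1 5 7)(2 13 12)(9 11)(10 14)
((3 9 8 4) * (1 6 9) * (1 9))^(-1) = (1 6)(3 4 8 9)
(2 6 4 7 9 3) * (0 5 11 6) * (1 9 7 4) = (0 5 11 6 1 9 3 2) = [5, 9, 0, 2, 4, 11, 1, 7, 8, 3, 10, 6]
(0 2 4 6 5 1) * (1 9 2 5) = (0 5 9 2 4 6 1) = [5, 0, 4, 3, 6, 9, 1, 7, 8, 2]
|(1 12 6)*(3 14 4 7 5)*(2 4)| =|(1 12 6)(2 4 7 5 3 14)| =6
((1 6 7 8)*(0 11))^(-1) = (0 11)(1 8 7 6)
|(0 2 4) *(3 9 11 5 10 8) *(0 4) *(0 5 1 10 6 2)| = |(1 10 8 3 9 11)(2 5 6)| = 6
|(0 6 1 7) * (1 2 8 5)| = |(0 6 2 8 5 1 7)| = 7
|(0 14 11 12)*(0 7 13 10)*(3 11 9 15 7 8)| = 28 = |(0 14 9 15 7 13 10)(3 11 12 8)|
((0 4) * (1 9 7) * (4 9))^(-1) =((0 9 7 1 4))^(-1) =(0 4 1 7 9)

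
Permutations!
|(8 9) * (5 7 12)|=6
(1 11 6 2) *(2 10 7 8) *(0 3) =[3, 11, 1, 0, 4, 5, 10, 8, 2, 9, 7, 6] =(0 3)(1 11 6 10 7 8 2)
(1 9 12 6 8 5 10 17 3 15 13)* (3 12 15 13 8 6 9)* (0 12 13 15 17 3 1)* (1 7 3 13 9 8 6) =(0 12 8 5 10 13)(1 7 3 15 6)(9 17) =[12, 7, 2, 15, 4, 10, 1, 3, 5, 17, 13, 11, 8, 0, 14, 6, 16, 9]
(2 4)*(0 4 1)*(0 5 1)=[4, 5, 0, 3, 2, 1]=(0 4 2)(1 5)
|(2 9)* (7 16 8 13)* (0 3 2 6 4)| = |(0 3 2 9 6 4)(7 16 8 13)| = 12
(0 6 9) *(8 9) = (0 6 8 9) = [6, 1, 2, 3, 4, 5, 8, 7, 9, 0]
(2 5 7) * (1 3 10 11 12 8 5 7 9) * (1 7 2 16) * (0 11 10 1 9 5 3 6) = (0 11 12 8 3 1 6)(7 16 9) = [11, 6, 2, 1, 4, 5, 0, 16, 3, 7, 10, 12, 8, 13, 14, 15, 9]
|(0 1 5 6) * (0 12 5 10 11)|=|(0 1 10 11)(5 6 12)|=12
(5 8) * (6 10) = (5 8)(6 10) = [0, 1, 2, 3, 4, 8, 10, 7, 5, 9, 6]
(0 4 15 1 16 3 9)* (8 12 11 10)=(0 4 15 1 16 3 9)(8 12 11 10)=[4, 16, 2, 9, 15, 5, 6, 7, 12, 0, 8, 10, 11, 13, 14, 1, 3]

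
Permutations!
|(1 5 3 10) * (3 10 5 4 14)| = 6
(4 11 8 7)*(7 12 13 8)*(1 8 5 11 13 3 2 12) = (1 8)(2 12 3)(4 13 5 11 7) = [0, 8, 12, 2, 13, 11, 6, 4, 1, 9, 10, 7, 3, 5]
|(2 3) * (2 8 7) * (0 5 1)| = |(0 5 1)(2 3 8 7)| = 12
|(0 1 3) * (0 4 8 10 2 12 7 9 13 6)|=12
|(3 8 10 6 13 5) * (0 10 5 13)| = |(13)(0 10 6)(3 8 5)| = 3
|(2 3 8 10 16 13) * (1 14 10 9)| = |(1 14 10 16 13 2 3 8 9)| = 9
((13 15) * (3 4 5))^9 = (13 15)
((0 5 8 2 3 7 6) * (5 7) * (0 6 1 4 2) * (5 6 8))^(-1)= (0 8 6 3 2 4 1 7)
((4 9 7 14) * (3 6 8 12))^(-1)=(3 12 8 6)(4 14 7 9)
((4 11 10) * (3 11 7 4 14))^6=(3 10)(11 14)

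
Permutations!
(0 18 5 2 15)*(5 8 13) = (0 18 8 13 5 2 15) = [18, 1, 15, 3, 4, 2, 6, 7, 13, 9, 10, 11, 12, 5, 14, 0, 16, 17, 8]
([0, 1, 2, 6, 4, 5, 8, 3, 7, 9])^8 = [0, 1, 2, 3, 4, 5, 6, 7, 8, 9]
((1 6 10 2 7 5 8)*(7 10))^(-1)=((1 6 7 5 8)(2 10))^(-1)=(1 8 5 7 6)(2 10)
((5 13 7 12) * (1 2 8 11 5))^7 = (1 12 7 13 5 11 8 2)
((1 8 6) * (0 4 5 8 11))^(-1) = (0 11 1 6 8 5 4)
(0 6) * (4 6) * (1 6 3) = (0 4 3 1 6) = [4, 6, 2, 1, 3, 5, 0]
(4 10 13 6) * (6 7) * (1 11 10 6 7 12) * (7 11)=(1 7 11 10 13 12)(4 6)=[0, 7, 2, 3, 6, 5, 4, 11, 8, 9, 13, 10, 1, 12]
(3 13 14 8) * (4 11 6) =(3 13 14 8)(4 11 6) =[0, 1, 2, 13, 11, 5, 4, 7, 3, 9, 10, 6, 12, 14, 8]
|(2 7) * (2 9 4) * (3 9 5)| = 6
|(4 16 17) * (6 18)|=|(4 16 17)(6 18)|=6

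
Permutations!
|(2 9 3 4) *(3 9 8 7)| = |(9)(2 8 7 3 4)| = 5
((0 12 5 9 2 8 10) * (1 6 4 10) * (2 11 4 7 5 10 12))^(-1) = ((0 2 8 1 6 7 5 9 11 4 12 10))^(-1) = (0 10 12 4 11 9 5 7 6 1 8 2)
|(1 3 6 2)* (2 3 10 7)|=|(1 10 7 2)(3 6)|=4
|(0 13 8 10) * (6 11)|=|(0 13 8 10)(6 11)|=4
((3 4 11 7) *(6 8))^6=((3 4 11 7)(6 8))^6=(3 11)(4 7)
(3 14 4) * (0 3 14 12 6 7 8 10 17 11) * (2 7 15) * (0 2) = [3, 1, 7, 12, 14, 5, 15, 8, 10, 9, 17, 2, 6, 13, 4, 0, 16, 11] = (0 3 12 6 15)(2 7 8 10 17 11)(4 14)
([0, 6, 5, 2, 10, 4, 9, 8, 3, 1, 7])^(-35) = (10)(1 6 9)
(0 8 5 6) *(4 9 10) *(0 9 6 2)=(0 8 5 2)(4 6 9 10)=[8, 1, 0, 3, 6, 2, 9, 7, 5, 10, 4]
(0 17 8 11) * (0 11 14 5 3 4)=(0 17 8 14 5 3 4)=[17, 1, 2, 4, 0, 3, 6, 7, 14, 9, 10, 11, 12, 13, 5, 15, 16, 8]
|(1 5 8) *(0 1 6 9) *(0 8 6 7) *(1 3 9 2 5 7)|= 6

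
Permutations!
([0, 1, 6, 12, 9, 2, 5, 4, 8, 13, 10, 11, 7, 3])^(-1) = (2 5 6)(3 13 9 4 7 12)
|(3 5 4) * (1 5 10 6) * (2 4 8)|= |(1 5 8 2 4 3 10 6)|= 8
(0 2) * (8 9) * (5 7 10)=(0 2)(5 7 10)(8 9)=[2, 1, 0, 3, 4, 7, 6, 10, 9, 8, 5]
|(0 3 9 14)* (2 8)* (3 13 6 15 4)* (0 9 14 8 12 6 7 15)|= 12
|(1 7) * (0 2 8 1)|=|(0 2 8 1 7)|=5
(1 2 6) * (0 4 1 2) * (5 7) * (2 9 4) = [2, 0, 6, 3, 1, 7, 9, 5, 8, 4] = (0 2 6 9 4 1)(5 7)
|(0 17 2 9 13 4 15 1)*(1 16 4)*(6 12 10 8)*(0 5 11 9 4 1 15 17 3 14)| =|(0 3 14)(1 5 11 9 13 15 16)(2 4 17)(6 12 10 8)| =84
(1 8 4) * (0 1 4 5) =[1, 8, 2, 3, 4, 0, 6, 7, 5] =(0 1 8 5)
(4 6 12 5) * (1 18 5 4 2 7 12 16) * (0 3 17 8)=(0 3 17 8)(1 18 5 2 7 12 4 6 16)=[3, 18, 7, 17, 6, 2, 16, 12, 0, 9, 10, 11, 4, 13, 14, 15, 1, 8, 5]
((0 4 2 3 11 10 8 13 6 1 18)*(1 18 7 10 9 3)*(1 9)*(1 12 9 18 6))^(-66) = (0 2)(1 13 8 10 7)(3 12)(4 18)(9 11)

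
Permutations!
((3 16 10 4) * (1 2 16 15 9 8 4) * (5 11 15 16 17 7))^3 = ((1 2 17 7 5 11 15 9 8 4 3 16 10))^3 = (1 7 15 4 10 17 11 8 16 2 5 9 3)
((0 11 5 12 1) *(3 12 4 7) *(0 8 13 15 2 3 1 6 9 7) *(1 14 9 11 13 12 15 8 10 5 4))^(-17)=(0 6 13 11 8 4 12)(1 10 5)(2 3 15)(7 14 9)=((0 13 8 12 6 11 4)(1 10 5)(2 3 15)(7 14 9))^(-17)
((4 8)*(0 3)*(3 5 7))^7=(0 3 7 5)(4 8)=((0 5 7 3)(4 8))^7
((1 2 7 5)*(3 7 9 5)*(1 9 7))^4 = ((1 2 7 3)(5 9))^4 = (9)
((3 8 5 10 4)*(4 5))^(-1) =(3 4 8)(5 10)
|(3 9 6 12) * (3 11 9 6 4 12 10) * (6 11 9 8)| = 15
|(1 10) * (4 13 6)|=6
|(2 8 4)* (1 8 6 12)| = 6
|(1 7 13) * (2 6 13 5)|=|(1 7 5 2 6 13)|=6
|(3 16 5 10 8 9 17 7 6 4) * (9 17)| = 9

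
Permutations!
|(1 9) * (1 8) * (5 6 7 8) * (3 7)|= |(1 9 5 6 3 7 8)|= 7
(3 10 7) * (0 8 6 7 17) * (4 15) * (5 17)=[8, 1, 2, 10, 15, 17, 7, 3, 6, 9, 5, 11, 12, 13, 14, 4, 16, 0]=(0 8 6 7 3 10 5 17)(4 15)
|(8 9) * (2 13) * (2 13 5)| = 2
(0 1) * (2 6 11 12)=(0 1)(2 6 11 12)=[1, 0, 6, 3, 4, 5, 11, 7, 8, 9, 10, 12, 2]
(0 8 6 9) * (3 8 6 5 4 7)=(0 6 9)(3 8 5 4 7)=[6, 1, 2, 8, 7, 4, 9, 3, 5, 0]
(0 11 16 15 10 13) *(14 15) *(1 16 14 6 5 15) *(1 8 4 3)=(0 11 14 8 4 3 1 16 6 5 15 10 13)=[11, 16, 2, 1, 3, 15, 5, 7, 4, 9, 13, 14, 12, 0, 8, 10, 6]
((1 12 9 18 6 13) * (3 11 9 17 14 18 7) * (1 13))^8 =(1 17 18)(6 12 14)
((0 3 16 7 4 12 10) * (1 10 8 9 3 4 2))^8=(0 2 3 12 10 7 9 4 1 16 8)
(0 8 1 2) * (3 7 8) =(0 3 7 8 1 2) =[3, 2, 0, 7, 4, 5, 6, 8, 1]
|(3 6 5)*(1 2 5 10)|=6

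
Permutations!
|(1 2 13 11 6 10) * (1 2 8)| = |(1 8)(2 13 11 6 10)| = 10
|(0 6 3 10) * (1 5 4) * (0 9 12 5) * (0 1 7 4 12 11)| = 6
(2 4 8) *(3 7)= (2 4 8)(3 7)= [0, 1, 4, 7, 8, 5, 6, 3, 2]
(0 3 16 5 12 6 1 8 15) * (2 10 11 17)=[3, 8, 10, 16, 4, 12, 1, 7, 15, 9, 11, 17, 6, 13, 14, 0, 5, 2]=(0 3 16 5 12 6 1 8 15)(2 10 11 17)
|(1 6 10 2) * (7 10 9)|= |(1 6 9 7 10 2)|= 6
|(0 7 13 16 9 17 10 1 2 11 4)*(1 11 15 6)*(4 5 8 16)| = 28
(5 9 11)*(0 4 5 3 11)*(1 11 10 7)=(0 4 5 9)(1 11 3 10 7)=[4, 11, 2, 10, 5, 9, 6, 1, 8, 0, 7, 3]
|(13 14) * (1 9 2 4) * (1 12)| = |(1 9 2 4 12)(13 14)| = 10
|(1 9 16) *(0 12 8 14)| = |(0 12 8 14)(1 9 16)| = 12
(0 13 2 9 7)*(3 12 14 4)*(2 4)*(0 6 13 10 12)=(0 10 12 14 2 9 7 6 13 4 3)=[10, 1, 9, 0, 3, 5, 13, 6, 8, 7, 12, 11, 14, 4, 2]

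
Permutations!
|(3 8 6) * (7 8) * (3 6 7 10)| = 2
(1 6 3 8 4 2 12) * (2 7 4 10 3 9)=(1 6 9 2 12)(3 8 10)(4 7)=[0, 6, 12, 8, 7, 5, 9, 4, 10, 2, 3, 11, 1]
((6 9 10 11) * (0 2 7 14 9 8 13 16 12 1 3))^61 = ((0 2 7 14 9 10 11 6 8 13 16 12 1 3))^61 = (0 10 16 2 11 12 7 6 1 14 8 3 9 13)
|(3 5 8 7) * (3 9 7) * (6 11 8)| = 10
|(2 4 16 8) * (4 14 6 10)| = 7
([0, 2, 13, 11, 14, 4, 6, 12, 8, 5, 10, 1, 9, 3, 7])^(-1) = (1 11 3 13 2)(4 5 9 12 7 14)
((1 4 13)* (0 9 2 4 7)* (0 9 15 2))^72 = (15)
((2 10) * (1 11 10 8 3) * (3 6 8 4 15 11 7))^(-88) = (1 3 7)(2 15 10 4 11)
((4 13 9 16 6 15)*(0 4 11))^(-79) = (0 4 13 9 16 6 15 11)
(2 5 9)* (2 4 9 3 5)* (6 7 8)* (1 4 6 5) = [0, 4, 2, 1, 9, 3, 7, 8, 5, 6] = (1 4 9 6 7 8 5 3)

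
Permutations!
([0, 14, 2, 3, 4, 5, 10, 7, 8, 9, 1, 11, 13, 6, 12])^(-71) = (1 14 12 13 6 10)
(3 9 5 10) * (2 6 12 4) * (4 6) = (2 4)(3 9 5 10)(6 12) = [0, 1, 4, 9, 2, 10, 12, 7, 8, 5, 3, 11, 6]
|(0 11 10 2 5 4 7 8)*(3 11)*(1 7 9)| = 11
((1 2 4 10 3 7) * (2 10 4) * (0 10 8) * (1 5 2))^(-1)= (0 8 1 2 5 7 3 10)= ((0 10 3 7 5 2 1 8))^(-1)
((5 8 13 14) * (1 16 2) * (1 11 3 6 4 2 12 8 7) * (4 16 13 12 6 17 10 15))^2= ((1 13 14 5 7)(2 11 3 17 10 15 4)(6 16)(8 12))^2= (1 14 7 13 5)(2 3 10 4 11 17 15)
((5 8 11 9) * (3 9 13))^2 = (3 5 11)(8 13 9)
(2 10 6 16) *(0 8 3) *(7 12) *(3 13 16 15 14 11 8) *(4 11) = (0 3)(2 10 6 15 14 4 11 8 13 16)(7 12) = [3, 1, 10, 0, 11, 5, 15, 12, 13, 9, 6, 8, 7, 16, 4, 14, 2]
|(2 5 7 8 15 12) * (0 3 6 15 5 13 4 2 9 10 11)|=|(0 3 6 15 12 9 10 11)(2 13 4)(5 7 8)|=24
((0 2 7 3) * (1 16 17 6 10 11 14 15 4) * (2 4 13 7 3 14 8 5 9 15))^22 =((0 4 1 16 17 6 10 11 8 5 9 15 13 7 14 2 3))^22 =(0 6 9 2 16 8 7 4 10 15 3 17 5 14 1 11 13)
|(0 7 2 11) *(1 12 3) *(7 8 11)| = 6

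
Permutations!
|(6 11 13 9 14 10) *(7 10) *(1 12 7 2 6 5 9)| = |(1 12 7 10 5 9 14 2 6 11 13)| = 11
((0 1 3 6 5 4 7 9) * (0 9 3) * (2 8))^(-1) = (9)(0 1)(2 8)(3 7 4 5 6)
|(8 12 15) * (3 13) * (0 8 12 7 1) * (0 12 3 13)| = 7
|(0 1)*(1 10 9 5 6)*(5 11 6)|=|(0 10 9 11 6 1)|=6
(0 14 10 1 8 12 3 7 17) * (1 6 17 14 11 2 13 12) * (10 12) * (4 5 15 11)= (0 4 5 15 11 2 13 10 6 17)(1 8)(3 7 14 12)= [4, 8, 13, 7, 5, 15, 17, 14, 1, 9, 6, 2, 3, 10, 12, 11, 16, 0]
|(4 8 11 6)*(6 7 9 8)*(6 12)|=12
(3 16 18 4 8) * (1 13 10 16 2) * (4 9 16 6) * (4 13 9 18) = (18)(1 9 16 4 8 3 2)(6 13 10) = [0, 9, 1, 2, 8, 5, 13, 7, 3, 16, 6, 11, 12, 10, 14, 15, 4, 17, 18]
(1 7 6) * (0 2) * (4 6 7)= [2, 4, 0, 3, 6, 5, 1, 7]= (7)(0 2)(1 4 6)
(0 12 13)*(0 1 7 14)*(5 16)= [12, 7, 2, 3, 4, 16, 6, 14, 8, 9, 10, 11, 13, 1, 0, 15, 5]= (0 12 13 1 7 14)(5 16)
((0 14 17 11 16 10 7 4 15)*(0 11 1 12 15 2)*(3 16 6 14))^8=((0 3 16 10 7 4 2)(1 12 15 11 6 14 17))^8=(0 3 16 10 7 4 2)(1 12 15 11 6 14 17)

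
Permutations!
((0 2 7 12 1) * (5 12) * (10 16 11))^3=(16)(0 5)(1 7)(2 12)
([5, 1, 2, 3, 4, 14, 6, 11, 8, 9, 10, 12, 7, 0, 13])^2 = [14, 1, 2, 3, 4, 13, 6, 12, 8, 9, 10, 7, 11, 5, 0]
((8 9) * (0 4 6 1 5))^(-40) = ((0 4 6 1 5)(8 9))^(-40) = (9)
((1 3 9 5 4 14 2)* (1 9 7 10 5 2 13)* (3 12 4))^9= (1 13 14 4 12)(2 9)(3 7 10 5)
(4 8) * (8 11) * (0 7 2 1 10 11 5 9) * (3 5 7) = (0 3 5 9)(1 10 11 8 4 7 2) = [3, 10, 1, 5, 7, 9, 6, 2, 4, 0, 11, 8]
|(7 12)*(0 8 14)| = 6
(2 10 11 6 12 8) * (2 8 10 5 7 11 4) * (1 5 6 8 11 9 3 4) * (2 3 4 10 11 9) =(1 5 7 2 6 12 11 8 9 4 3 10) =[0, 5, 6, 10, 3, 7, 12, 2, 9, 4, 1, 8, 11]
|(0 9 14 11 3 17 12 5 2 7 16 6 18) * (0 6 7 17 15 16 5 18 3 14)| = |(0 9)(2 17 12 18 6 3 15 16 7 5)(11 14)| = 10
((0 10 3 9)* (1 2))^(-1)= (0 9 3 10)(1 2)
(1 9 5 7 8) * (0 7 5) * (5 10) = (0 7 8 1 9)(5 10) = [7, 9, 2, 3, 4, 10, 6, 8, 1, 0, 5]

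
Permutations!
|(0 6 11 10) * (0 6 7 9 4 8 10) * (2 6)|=|(0 7 9 4 8 10 2 6 11)|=9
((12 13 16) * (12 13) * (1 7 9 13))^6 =((1 7 9 13 16))^6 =(1 7 9 13 16)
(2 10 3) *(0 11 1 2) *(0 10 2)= (0 11 1)(3 10)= [11, 0, 2, 10, 4, 5, 6, 7, 8, 9, 3, 1]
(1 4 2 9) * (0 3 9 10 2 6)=[3, 4, 10, 9, 6, 5, 0, 7, 8, 1, 2]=(0 3 9 1 4 6)(2 10)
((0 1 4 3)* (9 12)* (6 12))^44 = (6 9 12)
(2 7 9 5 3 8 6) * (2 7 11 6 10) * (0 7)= (0 7 9 5 3 8 10 2 11 6)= [7, 1, 11, 8, 4, 3, 0, 9, 10, 5, 2, 6]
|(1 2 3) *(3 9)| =|(1 2 9 3)| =4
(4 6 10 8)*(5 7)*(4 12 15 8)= (4 6 10)(5 7)(8 12 15)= [0, 1, 2, 3, 6, 7, 10, 5, 12, 9, 4, 11, 15, 13, 14, 8]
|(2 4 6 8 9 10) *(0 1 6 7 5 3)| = |(0 1 6 8 9 10 2 4 7 5 3)| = 11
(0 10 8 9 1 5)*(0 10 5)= (0 5 10 8 9 1)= [5, 0, 2, 3, 4, 10, 6, 7, 9, 1, 8]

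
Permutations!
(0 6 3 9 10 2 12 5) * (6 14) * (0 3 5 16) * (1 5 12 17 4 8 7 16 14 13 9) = (0 13 9 10 2 17 4 8 7 16)(1 5 3)(6 12 14) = [13, 5, 17, 1, 8, 3, 12, 16, 7, 10, 2, 11, 14, 9, 6, 15, 0, 4]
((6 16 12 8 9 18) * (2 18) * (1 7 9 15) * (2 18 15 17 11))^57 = ((1 7 9 18 6 16 12 8 17 11 2 15))^57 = (1 11 12 18)(2 8 6 7)(9 15 17 16)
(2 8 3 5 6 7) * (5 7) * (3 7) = (2 8 7)(5 6) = [0, 1, 8, 3, 4, 6, 5, 2, 7]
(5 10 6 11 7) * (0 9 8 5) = (0 9 8 5 10 6 11 7) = [9, 1, 2, 3, 4, 10, 11, 0, 5, 8, 6, 7]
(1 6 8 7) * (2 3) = [0, 6, 3, 2, 4, 5, 8, 1, 7] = (1 6 8 7)(2 3)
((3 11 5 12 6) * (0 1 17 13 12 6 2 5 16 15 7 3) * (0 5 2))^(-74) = ((0 1 17 13 12)(3 11 16 15 7)(5 6))^(-74) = (0 1 17 13 12)(3 11 16 15 7)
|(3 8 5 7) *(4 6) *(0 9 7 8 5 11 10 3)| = 30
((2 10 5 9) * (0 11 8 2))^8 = (0 11 8 2 10 5 9)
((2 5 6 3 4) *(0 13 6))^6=(0 5 2 4 3 6 13)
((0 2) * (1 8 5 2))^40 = (8)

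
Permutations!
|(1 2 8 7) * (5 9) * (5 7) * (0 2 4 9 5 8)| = 4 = |(0 2)(1 4 9 7)|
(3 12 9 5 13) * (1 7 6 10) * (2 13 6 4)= (1 7 4 2 13 3 12 9 5 6 10)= [0, 7, 13, 12, 2, 6, 10, 4, 8, 5, 1, 11, 9, 3]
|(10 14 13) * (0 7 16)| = |(0 7 16)(10 14 13)| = 3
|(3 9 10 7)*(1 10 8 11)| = |(1 10 7 3 9 8 11)| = 7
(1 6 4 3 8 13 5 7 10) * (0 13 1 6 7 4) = (0 13 5 4 3 8 1 7 10 6) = [13, 7, 2, 8, 3, 4, 0, 10, 1, 9, 6, 11, 12, 5]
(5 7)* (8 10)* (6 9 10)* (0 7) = [7, 1, 2, 3, 4, 0, 9, 5, 6, 10, 8] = (0 7 5)(6 9 10 8)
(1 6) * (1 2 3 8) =[0, 6, 3, 8, 4, 5, 2, 7, 1] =(1 6 2 3 8)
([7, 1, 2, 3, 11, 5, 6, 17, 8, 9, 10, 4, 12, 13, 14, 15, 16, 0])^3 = [0, 1, 2, 3, 11, 5, 6, 7, 8, 9, 10, 4, 12, 13, 14, 15, 16, 17]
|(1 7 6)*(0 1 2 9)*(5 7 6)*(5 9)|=|(0 1 6 2 5 7 9)|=7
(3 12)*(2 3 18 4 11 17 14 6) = (2 3 12 18 4 11 17 14 6) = [0, 1, 3, 12, 11, 5, 2, 7, 8, 9, 10, 17, 18, 13, 6, 15, 16, 14, 4]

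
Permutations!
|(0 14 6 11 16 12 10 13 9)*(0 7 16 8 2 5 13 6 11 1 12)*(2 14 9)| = 12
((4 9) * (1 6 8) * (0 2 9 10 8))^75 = (0 4 1 2 10 6 9 8)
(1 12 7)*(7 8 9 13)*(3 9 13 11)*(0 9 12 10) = [9, 10, 2, 12, 4, 5, 6, 1, 13, 11, 0, 3, 8, 7] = (0 9 11 3 12 8 13 7 1 10)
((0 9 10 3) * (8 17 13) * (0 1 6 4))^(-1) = (0 4 6 1 3 10 9)(8 13 17)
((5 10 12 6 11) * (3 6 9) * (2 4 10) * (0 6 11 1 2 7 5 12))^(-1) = ((0 6 1 2 4 10)(3 11 12 9)(5 7))^(-1) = (0 10 4 2 1 6)(3 9 12 11)(5 7)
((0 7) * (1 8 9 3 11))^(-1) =(0 7)(1 11 3 9 8)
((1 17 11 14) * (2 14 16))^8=((1 17 11 16 2 14))^8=(1 11 2)(14 17 16)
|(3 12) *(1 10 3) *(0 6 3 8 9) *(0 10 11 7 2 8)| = |(0 6 3 12 1 11 7 2 8 9 10)| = 11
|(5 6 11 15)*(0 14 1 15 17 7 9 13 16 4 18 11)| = |(0 14 1 15 5 6)(4 18 11 17 7 9 13 16)| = 24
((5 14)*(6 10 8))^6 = (14)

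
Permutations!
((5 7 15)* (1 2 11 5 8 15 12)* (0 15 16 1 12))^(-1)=(0 7 5 11 2 1 16 8 15)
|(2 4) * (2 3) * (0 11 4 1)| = |(0 11 4 3 2 1)| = 6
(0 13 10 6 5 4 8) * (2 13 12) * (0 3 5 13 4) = [12, 1, 4, 5, 8, 0, 13, 7, 3, 9, 6, 11, 2, 10] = (0 12 2 4 8 3 5)(6 13 10)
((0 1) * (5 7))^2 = ((0 1)(5 7))^2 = (7)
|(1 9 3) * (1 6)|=4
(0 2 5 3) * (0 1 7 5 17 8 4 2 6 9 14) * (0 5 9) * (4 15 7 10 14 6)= (0 4 2 17 8 15 7 9 6)(1 10 14 5 3)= [4, 10, 17, 1, 2, 3, 0, 9, 15, 6, 14, 11, 12, 13, 5, 7, 16, 8]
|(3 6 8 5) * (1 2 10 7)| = 4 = |(1 2 10 7)(3 6 8 5)|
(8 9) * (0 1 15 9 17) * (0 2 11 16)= (0 1 15 9 8 17 2 11 16)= [1, 15, 11, 3, 4, 5, 6, 7, 17, 8, 10, 16, 12, 13, 14, 9, 0, 2]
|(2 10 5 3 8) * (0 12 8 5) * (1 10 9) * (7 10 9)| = 6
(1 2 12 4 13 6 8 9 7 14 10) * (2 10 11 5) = [0, 10, 12, 3, 13, 2, 8, 14, 9, 7, 1, 5, 4, 6, 11] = (1 10)(2 12 4 13 6 8 9 7 14 11 5)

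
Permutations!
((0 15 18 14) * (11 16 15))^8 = (0 16 18)(11 15 14)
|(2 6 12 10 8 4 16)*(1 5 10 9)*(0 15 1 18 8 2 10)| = 36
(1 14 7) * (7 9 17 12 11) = [0, 14, 2, 3, 4, 5, 6, 1, 8, 17, 10, 7, 11, 13, 9, 15, 16, 12] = (1 14 9 17 12 11 7)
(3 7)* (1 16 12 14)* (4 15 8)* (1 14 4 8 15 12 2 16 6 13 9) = (1 6 13 9)(2 16)(3 7)(4 12) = [0, 6, 16, 7, 12, 5, 13, 3, 8, 1, 10, 11, 4, 9, 14, 15, 2]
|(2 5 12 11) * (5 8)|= 5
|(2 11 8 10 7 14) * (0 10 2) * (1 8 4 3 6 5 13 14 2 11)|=13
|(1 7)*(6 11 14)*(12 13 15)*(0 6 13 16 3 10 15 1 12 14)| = 9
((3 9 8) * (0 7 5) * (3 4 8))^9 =((0 7 5)(3 9)(4 8))^9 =(3 9)(4 8)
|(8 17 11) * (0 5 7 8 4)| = 7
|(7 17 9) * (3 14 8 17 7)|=5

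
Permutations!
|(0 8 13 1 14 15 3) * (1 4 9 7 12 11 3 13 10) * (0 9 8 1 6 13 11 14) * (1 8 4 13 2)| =42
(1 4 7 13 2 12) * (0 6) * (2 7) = [6, 4, 12, 3, 2, 5, 0, 13, 8, 9, 10, 11, 1, 7] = (0 6)(1 4 2 12)(7 13)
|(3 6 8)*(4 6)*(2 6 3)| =|(2 6 8)(3 4)| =6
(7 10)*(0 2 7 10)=[2, 1, 7, 3, 4, 5, 6, 0, 8, 9, 10]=(10)(0 2 7)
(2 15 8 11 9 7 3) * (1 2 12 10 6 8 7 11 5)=[0, 2, 15, 12, 4, 1, 8, 3, 5, 11, 6, 9, 10, 13, 14, 7]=(1 2 15 7 3 12 10 6 8 5)(9 11)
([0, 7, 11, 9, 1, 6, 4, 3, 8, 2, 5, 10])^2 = (1 3 2 10 6)(4 7 9 11 5)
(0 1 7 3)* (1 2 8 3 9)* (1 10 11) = (0 2 8 3)(1 7 9 10 11) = [2, 7, 8, 0, 4, 5, 6, 9, 3, 10, 11, 1]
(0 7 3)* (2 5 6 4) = (0 7 3)(2 5 6 4) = [7, 1, 5, 0, 2, 6, 4, 3]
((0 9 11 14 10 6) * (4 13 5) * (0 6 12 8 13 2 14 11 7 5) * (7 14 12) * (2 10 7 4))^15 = (0 12 7)(2 14 13)(4 10)(5 9 8)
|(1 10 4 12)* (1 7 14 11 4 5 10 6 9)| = |(1 6 9)(4 12 7 14 11)(5 10)| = 30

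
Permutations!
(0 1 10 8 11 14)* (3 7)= (0 1 10 8 11 14)(3 7)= [1, 10, 2, 7, 4, 5, 6, 3, 11, 9, 8, 14, 12, 13, 0]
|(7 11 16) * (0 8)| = 6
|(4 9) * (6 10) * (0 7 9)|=4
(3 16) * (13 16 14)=(3 14 13 16)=[0, 1, 2, 14, 4, 5, 6, 7, 8, 9, 10, 11, 12, 16, 13, 15, 3]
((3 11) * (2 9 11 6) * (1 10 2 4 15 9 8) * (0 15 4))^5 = ((0 15 9 11 3 6)(1 10 2 8))^5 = (0 6 3 11 9 15)(1 10 2 8)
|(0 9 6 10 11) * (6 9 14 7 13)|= |(0 14 7 13 6 10 11)|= 7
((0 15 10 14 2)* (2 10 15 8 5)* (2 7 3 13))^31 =((15)(0 8 5 7 3 13 2)(10 14))^31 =(15)(0 7 2 5 13 8 3)(10 14)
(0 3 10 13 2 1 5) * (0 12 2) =(0 3 10 13)(1 5 12 2) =[3, 5, 1, 10, 4, 12, 6, 7, 8, 9, 13, 11, 2, 0]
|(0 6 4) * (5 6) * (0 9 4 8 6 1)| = |(0 5 1)(4 9)(6 8)| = 6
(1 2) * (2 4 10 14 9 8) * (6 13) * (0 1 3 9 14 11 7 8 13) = (14)(0 1 4 10 11 7 8 2 3 9 13 6) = [1, 4, 3, 9, 10, 5, 0, 8, 2, 13, 11, 7, 12, 6, 14]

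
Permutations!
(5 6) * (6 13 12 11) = (5 13 12 11 6) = [0, 1, 2, 3, 4, 13, 5, 7, 8, 9, 10, 6, 11, 12]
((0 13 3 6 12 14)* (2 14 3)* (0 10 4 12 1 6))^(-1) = (0 3 12 4 10 14 2 13)(1 6)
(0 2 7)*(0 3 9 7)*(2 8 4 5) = (0 8 4 5 2)(3 9 7) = [8, 1, 0, 9, 5, 2, 6, 3, 4, 7]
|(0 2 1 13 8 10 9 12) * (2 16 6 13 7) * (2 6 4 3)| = 13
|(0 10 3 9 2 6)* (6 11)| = |(0 10 3 9 2 11 6)| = 7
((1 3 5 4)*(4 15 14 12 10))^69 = ((1 3 5 15 14 12 10 4))^69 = (1 12 5 4 14 3 10 15)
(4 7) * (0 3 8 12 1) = (0 3 8 12 1)(4 7) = [3, 0, 2, 8, 7, 5, 6, 4, 12, 9, 10, 11, 1]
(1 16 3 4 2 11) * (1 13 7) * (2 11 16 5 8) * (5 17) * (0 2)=[2, 17, 16, 4, 11, 8, 6, 1, 0, 9, 10, 13, 12, 7, 14, 15, 3, 5]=(0 2 16 3 4 11 13 7 1 17 5 8)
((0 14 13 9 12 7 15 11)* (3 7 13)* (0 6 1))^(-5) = ((0 14 3 7 15 11 6 1)(9 12 13))^(-5) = (0 7 6 14 15 1 3 11)(9 12 13)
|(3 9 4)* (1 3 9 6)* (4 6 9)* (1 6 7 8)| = 5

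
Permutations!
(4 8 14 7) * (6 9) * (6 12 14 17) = (4 8 17 6 9 12 14 7) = [0, 1, 2, 3, 8, 5, 9, 4, 17, 12, 10, 11, 14, 13, 7, 15, 16, 6]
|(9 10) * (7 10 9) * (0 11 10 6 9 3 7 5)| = |(0 11 10 5)(3 7 6 9)| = 4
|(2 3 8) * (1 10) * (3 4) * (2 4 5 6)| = |(1 10)(2 5 6)(3 8 4)| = 6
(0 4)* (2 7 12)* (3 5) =(0 4)(2 7 12)(3 5) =[4, 1, 7, 5, 0, 3, 6, 12, 8, 9, 10, 11, 2]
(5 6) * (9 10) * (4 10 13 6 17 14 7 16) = (4 10 9 13 6 5 17 14 7 16) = [0, 1, 2, 3, 10, 17, 5, 16, 8, 13, 9, 11, 12, 6, 7, 15, 4, 14]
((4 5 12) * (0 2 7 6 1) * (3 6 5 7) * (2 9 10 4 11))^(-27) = ((0 9 10 4 7 5 12 11 2 3 6 1))^(-27) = (0 3 12 4)(1 2 5 10)(6 11 7 9)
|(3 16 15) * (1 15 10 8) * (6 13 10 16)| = 7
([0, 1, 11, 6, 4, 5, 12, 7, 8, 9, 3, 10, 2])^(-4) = (2 10 6)(3 12 11)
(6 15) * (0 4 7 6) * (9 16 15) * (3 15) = (0 4 7 6 9 16 3 15) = [4, 1, 2, 15, 7, 5, 9, 6, 8, 16, 10, 11, 12, 13, 14, 0, 3]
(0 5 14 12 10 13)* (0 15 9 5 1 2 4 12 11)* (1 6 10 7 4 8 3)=(0 6 10 13 15 9 5 14 11)(1 2 8 3)(4 12 7)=[6, 2, 8, 1, 12, 14, 10, 4, 3, 5, 13, 0, 7, 15, 11, 9]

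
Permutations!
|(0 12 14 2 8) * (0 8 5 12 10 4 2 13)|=|(0 10 4 2 5 12 14 13)|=8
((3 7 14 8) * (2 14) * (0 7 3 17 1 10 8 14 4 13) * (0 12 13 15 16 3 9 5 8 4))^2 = ((0 7 2)(1 10 4 15 16 3 9 5 8 17)(12 13))^2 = (0 2 7)(1 4 16 9 8)(3 5 17 10 15)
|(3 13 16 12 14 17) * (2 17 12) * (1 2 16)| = 10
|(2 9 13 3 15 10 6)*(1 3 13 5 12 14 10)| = |(1 3 15)(2 9 5 12 14 10 6)| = 21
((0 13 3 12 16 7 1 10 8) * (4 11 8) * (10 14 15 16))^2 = (0 3 10 11)(1 15 7 14 16)(4 8 13 12)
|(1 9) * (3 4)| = |(1 9)(3 4)| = 2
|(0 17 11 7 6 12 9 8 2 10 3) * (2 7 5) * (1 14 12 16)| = |(0 17 11 5 2 10 3)(1 14 12 9 8 7 6 16)| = 56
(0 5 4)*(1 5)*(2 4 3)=(0 1 5 3 2 4)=[1, 5, 4, 2, 0, 3]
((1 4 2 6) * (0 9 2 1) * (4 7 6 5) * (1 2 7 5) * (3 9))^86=(0 3 9 7 6)(1 4)(2 5)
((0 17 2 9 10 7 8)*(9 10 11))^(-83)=((0 17 2 10 7 8)(9 11))^(-83)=(0 17 2 10 7 8)(9 11)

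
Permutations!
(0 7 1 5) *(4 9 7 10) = (0 10 4 9 7 1 5) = [10, 5, 2, 3, 9, 0, 6, 1, 8, 7, 4]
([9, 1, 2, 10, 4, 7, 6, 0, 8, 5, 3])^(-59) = (0 9 5 7)(3 10)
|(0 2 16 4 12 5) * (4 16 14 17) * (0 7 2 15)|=|(0 15)(2 14 17 4 12 5 7)|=14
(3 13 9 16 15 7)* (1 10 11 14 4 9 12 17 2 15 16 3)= (1 10 11 14 4 9 3 13 12 17 2 15 7)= [0, 10, 15, 13, 9, 5, 6, 1, 8, 3, 11, 14, 17, 12, 4, 7, 16, 2]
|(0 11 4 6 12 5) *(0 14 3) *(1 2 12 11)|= 21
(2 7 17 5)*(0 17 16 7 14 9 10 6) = [17, 1, 14, 3, 4, 2, 0, 16, 8, 10, 6, 11, 12, 13, 9, 15, 7, 5] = (0 17 5 2 14 9 10 6)(7 16)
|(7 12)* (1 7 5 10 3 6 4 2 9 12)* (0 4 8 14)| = 22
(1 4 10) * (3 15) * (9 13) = (1 4 10)(3 15)(9 13) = [0, 4, 2, 15, 10, 5, 6, 7, 8, 13, 1, 11, 12, 9, 14, 3]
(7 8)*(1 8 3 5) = (1 8 7 3 5) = [0, 8, 2, 5, 4, 1, 6, 3, 7]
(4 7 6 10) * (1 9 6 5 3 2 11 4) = (1 9 6 10)(2 11 4 7 5 3) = [0, 9, 11, 2, 7, 3, 10, 5, 8, 6, 1, 4]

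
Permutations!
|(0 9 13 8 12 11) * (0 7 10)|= 8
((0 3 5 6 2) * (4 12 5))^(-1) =(0 2 6 5 12 4 3)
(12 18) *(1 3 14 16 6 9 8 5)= (1 3 14 16 6 9 8 5)(12 18)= [0, 3, 2, 14, 4, 1, 9, 7, 5, 8, 10, 11, 18, 13, 16, 15, 6, 17, 12]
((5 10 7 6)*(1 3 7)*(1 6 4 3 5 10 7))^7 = (1 7 3 5 4)(6 10)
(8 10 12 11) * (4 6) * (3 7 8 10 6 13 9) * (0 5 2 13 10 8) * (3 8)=[5, 1, 13, 7, 10, 2, 4, 0, 6, 8, 12, 3, 11, 9]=(0 5 2 13 9 8 6 4 10 12 11 3 7)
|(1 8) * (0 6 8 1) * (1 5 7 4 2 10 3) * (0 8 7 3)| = |(0 6 7 4 2 10)(1 5 3)| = 6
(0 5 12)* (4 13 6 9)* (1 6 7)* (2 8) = (0 5 12)(1 6 9 4 13 7)(2 8) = [5, 6, 8, 3, 13, 12, 9, 1, 2, 4, 10, 11, 0, 7]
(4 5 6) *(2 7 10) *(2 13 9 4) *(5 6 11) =(2 7 10 13 9 4 6)(5 11) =[0, 1, 7, 3, 6, 11, 2, 10, 8, 4, 13, 5, 12, 9]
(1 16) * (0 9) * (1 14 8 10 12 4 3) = [9, 16, 2, 1, 3, 5, 6, 7, 10, 0, 12, 11, 4, 13, 8, 15, 14] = (0 9)(1 16 14 8 10 12 4 3)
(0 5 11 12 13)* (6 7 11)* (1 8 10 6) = [5, 8, 2, 3, 4, 1, 7, 11, 10, 9, 6, 12, 13, 0] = (0 5 1 8 10 6 7 11 12 13)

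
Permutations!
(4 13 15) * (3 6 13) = (3 6 13 15 4) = [0, 1, 2, 6, 3, 5, 13, 7, 8, 9, 10, 11, 12, 15, 14, 4]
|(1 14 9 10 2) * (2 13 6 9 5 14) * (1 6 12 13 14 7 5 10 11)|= |(1 2 6 9 11)(5 7)(10 14)(12 13)|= 10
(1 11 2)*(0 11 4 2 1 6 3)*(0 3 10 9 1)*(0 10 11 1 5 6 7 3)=(0 1 4 2 7 3)(5 6 11 10 9)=[1, 4, 7, 0, 2, 6, 11, 3, 8, 5, 9, 10]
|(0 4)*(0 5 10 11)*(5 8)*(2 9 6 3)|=|(0 4 8 5 10 11)(2 9 6 3)|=12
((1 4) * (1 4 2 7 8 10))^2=(1 7 10 2 8)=((1 2 7 8 10))^2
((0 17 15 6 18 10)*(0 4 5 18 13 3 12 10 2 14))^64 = (0 14 2 18 5 4 10 12 3 13 6 15 17)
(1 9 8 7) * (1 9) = [0, 1, 2, 3, 4, 5, 6, 9, 7, 8] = (7 9 8)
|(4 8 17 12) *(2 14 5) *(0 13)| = |(0 13)(2 14 5)(4 8 17 12)| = 12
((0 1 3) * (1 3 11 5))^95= (0 3)(1 5 11)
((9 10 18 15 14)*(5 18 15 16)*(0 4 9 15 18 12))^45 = (0 16 9 12 18 4 5 10)(14 15)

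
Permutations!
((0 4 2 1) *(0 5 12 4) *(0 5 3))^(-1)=(0 3 1 2 4 12 5)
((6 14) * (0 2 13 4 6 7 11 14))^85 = ((0 2 13 4 6)(7 11 14))^85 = (7 11 14)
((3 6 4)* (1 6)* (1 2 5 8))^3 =(1 3 8 4 5 6 2)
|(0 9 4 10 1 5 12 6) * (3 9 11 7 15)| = 12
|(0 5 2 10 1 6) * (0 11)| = 7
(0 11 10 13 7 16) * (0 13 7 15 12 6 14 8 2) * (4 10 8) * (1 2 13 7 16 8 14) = (0 11 14 4 10 16 7 8 13 15 12 6 1 2) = [11, 2, 0, 3, 10, 5, 1, 8, 13, 9, 16, 14, 6, 15, 4, 12, 7]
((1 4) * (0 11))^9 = (0 11)(1 4)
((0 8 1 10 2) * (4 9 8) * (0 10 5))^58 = (10)(0 1 9)(4 5 8)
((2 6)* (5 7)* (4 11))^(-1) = (2 6)(4 11)(5 7)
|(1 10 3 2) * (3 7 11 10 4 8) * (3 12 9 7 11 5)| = 18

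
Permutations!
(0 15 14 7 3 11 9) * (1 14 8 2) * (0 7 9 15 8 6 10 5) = (0 8 2 1 14 9 7 3 11 15 6 10 5) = [8, 14, 1, 11, 4, 0, 10, 3, 2, 7, 5, 15, 12, 13, 9, 6]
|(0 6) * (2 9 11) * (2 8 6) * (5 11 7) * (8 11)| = 7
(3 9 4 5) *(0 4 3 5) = (0 4)(3 9) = [4, 1, 2, 9, 0, 5, 6, 7, 8, 3]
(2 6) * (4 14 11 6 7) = (2 7 4 14 11 6) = [0, 1, 7, 3, 14, 5, 2, 4, 8, 9, 10, 6, 12, 13, 11]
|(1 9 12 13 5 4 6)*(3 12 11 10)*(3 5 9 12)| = 9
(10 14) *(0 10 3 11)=(0 10 14 3 11)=[10, 1, 2, 11, 4, 5, 6, 7, 8, 9, 14, 0, 12, 13, 3]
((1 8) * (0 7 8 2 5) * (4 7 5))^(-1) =((0 5)(1 2 4 7 8))^(-1) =(0 5)(1 8 7 4 2)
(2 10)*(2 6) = (2 10 6) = [0, 1, 10, 3, 4, 5, 2, 7, 8, 9, 6]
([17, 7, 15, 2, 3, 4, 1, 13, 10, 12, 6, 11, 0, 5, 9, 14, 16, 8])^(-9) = (0 13 9 1 15 10 3 17 5 12 7 14 6 2 8 4)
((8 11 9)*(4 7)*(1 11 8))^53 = (1 9 11)(4 7)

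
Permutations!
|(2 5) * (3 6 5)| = 4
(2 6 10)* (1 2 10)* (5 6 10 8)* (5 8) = (1 2 10 5 6) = [0, 2, 10, 3, 4, 6, 1, 7, 8, 9, 5]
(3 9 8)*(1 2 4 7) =(1 2 4 7)(3 9 8) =[0, 2, 4, 9, 7, 5, 6, 1, 3, 8]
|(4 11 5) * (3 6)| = |(3 6)(4 11 5)| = 6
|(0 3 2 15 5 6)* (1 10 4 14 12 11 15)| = 12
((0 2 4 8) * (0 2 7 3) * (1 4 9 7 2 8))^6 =(0 2 9 7 3)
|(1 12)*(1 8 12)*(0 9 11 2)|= 4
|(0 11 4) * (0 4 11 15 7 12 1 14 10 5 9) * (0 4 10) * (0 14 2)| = 12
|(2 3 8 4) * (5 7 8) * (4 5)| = 3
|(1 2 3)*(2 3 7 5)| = |(1 3)(2 7 5)| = 6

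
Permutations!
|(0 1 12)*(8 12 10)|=|(0 1 10 8 12)|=5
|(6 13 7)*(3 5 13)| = |(3 5 13 7 6)| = 5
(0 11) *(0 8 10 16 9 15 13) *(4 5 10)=(0 11 8 4 5 10 16 9 15 13)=[11, 1, 2, 3, 5, 10, 6, 7, 4, 15, 16, 8, 12, 0, 14, 13, 9]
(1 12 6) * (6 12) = (12)(1 6) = [0, 6, 2, 3, 4, 5, 1, 7, 8, 9, 10, 11, 12]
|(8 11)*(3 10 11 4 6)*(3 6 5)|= 6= |(3 10 11 8 4 5)|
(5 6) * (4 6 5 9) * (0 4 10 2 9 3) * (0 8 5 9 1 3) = (0 4 6)(1 3 8 5 9 10 2) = [4, 3, 1, 8, 6, 9, 0, 7, 5, 10, 2]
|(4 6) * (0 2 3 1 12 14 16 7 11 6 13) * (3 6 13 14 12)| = 18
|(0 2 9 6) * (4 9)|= 5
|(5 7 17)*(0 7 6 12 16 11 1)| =|(0 7 17 5 6 12 16 11 1)| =9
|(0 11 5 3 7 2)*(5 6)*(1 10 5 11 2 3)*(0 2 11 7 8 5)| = |(0 11 6 7 3 8 5 1 10)| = 9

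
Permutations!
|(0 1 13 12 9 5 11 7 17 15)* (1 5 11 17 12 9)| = 12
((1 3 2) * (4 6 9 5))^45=((1 3 2)(4 6 9 5))^45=(4 6 9 5)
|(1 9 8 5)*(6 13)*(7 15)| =4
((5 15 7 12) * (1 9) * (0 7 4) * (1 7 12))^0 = ((0 12 5 15 4)(1 9 7))^0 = (15)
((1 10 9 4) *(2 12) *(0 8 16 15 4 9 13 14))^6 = ((0 8 16 15 4 1 10 13 14)(2 12))^6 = (0 10 15)(1 16 14)(4 8 13)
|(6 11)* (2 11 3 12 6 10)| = 3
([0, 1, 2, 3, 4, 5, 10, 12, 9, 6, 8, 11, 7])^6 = (12)(6 8)(9 10)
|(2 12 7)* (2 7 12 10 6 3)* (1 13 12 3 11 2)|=|(1 13 12 3)(2 10 6 11)|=4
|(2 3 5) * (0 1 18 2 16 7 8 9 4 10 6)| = |(0 1 18 2 3 5 16 7 8 9 4 10 6)| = 13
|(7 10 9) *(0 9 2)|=5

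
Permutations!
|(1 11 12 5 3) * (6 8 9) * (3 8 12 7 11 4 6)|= 8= |(1 4 6 12 5 8 9 3)(7 11)|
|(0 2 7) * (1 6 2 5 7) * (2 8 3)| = 15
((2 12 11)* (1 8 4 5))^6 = (12)(1 4)(5 8)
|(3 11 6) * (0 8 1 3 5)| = |(0 8 1 3 11 6 5)| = 7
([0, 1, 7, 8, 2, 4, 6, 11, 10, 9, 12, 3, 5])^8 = (2 4 5 12 10 8 3 11 7)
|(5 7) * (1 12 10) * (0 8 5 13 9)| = 6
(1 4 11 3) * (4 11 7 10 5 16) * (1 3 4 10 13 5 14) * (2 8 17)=(1 11 4 7 13 5 16 10 14)(2 8 17)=[0, 11, 8, 3, 7, 16, 6, 13, 17, 9, 14, 4, 12, 5, 1, 15, 10, 2]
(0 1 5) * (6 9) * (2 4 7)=[1, 5, 4, 3, 7, 0, 9, 2, 8, 6]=(0 1 5)(2 4 7)(6 9)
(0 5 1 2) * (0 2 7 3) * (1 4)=(0 5 4 1 7 3)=[5, 7, 2, 0, 1, 4, 6, 3]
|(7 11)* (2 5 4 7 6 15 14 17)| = 9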